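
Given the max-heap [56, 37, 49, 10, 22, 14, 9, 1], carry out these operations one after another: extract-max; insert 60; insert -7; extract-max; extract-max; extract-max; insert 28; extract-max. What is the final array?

[22, 10, 14, 9, -7, 1]

extract-max → returns 56:
  remove root 56; move last element 1 to root → [1, 37, 49, 10, 22, 14, 9]
  1 vs larger child 49 at index 2, swap → [49, 37, 1, 10, 22, 14, 9]
  1 vs larger child 14 at index 5, swap → [49, 37, 14, 10, 22, 1, 9]
insert 60:
  append 60 at index 7 → [49, 37, 14, 10, 22, 1, 9, 60]
  60 > parent 10 at index 3, swap → [49, 37, 14, 60, 22, 1, 9, 10]
  60 > parent 37 at index 1, swap → [49, 60, 14, 37, 22, 1, 9, 10]
  60 > parent 49 at index 0, swap → [60, 49, 14, 37, 22, 1, 9, 10]
insert -7:
  append -7 at index 8 → [60, 49, 14, 37, 22, 1, 9, 10, -7] (no swap needed)
extract-max → returns 60:
  remove root 60; move last element -7 to root → [-7, 49, 14, 37, 22, 1, 9, 10]
  -7 vs larger child 49 at index 1, swap → [49, -7, 14, 37, 22, 1, 9, 10]
  -7 vs larger child 37 at index 3, swap → [49, 37, 14, -7, 22, 1, 9, 10]
  -7 vs only child 10 at index 7, swap → [49, 37, 14, 10, 22, 1, 9, -7]
extract-max → returns 49:
  remove root 49; move last element -7 to root → [-7, 37, 14, 10, 22, 1, 9]
  -7 vs larger child 37 at index 1, swap → [37, -7, 14, 10, 22, 1, 9]
  -7 vs larger child 22 at index 4, swap → [37, 22, 14, 10, -7, 1, 9]
extract-max → returns 37:
  remove root 37; move last element 9 to root → [9, 22, 14, 10, -7, 1]
  9 vs larger child 22 at index 1, swap → [22, 9, 14, 10, -7, 1]
  9 vs larger child 10 at index 3, swap → [22, 10, 14, 9, -7, 1]
insert 28:
  append 28 at index 6 → [22, 10, 14, 9, -7, 1, 28]
  28 > parent 14 at index 2, swap → [22, 10, 28, 9, -7, 1, 14]
  28 > parent 22 at index 0, swap → [28, 10, 22, 9, -7, 1, 14]
extract-max → returns 28:
  remove root 28; move last element 14 to root → [14, 10, 22, 9, -7, 1]
  14 vs larger child 22 at index 2, swap → [22, 10, 14, 9, -7, 1]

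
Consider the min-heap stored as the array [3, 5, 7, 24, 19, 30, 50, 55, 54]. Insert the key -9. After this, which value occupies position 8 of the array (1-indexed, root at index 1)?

55

append -9 at index 10 → [3, 5, 7, 24, 19, 30, 50, 55, 54, -9]
-9 < parent 19 at index 5, swap → [3, 5, 7, 24, -9, 30, 50, 55, 54, 19]
-9 < parent 5 at index 2, swap → [3, -9, 7, 24, 5, 30, 50, 55, 54, 19]
-9 < parent 3 at index 1, swap → [-9, 3, 7, 24, 5, 30, 50, 55, 54, 19]
resulting array: [-9, 3, 7, 24, 5, 30, 50, 55, 54, 19]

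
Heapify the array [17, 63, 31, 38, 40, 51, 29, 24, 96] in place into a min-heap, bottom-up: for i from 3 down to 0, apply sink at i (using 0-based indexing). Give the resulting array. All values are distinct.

[17, 24, 29, 38, 40, 51, 31, 63, 96]

sift down from index 3:
  38 vs smaller child 24 at index 7, swap → [17, 63, 31, 24, 40, 51, 29, 38, 96]
sift down from index 2:
  31 vs smaller child 29 at index 6, swap → [17, 63, 29, 24, 40, 51, 31, 38, 96]
sift down from index 1:
  63 vs smaller child 24 at index 3, swap → [17, 24, 29, 63, 40, 51, 31, 38, 96]
  63 vs smaller child 38 at index 7, swap → [17, 24, 29, 38, 40, 51, 31, 63, 96]
sift down from index 0: already satisfies heap property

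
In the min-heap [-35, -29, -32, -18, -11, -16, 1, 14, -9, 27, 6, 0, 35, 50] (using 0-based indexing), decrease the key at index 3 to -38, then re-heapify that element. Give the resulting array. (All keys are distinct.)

[-38, -35, -32, -29, -11, -16, 1, 14, -9, 27, 6, 0, 35, 50]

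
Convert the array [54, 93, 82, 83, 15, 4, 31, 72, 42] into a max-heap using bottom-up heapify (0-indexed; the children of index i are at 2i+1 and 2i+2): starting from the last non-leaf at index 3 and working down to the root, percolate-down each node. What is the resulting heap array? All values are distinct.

[93, 83, 82, 72, 15, 4, 31, 54, 42]

sift down from index 3: already satisfies heap property
sift down from index 2: already satisfies heap property
sift down from index 1: already satisfies heap property
sift down from index 0:
  54 vs larger child 93 at index 1, swap → [93, 54, 82, 83, 15, 4, 31, 72, 42]
  54 vs larger child 83 at index 3, swap → [93, 83, 82, 54, 15, 4, 31, 72, 42]
  54 vs larger child 72 at index 7, swap → [93, 83, 82, 72, 15, 4, 31, 54, 42]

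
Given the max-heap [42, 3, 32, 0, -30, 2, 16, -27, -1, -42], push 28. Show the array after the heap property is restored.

[42, 28, 32, 0, 3, 2, 16, -27, -1, -42, -30]

append 28 at index 10 → [42, 3, 32, 0, -30, 2, 16, -27, -1, -42, 28]
28 > parent -30 at index 4, swap → [42, 3, 32, 0, 28, 2, 16, -27, -1, -42, -30]
28 > parent 3 at index 1, swap → [42, 28, 32, 0, 3, 2, 16, -27, -1, -42, -30]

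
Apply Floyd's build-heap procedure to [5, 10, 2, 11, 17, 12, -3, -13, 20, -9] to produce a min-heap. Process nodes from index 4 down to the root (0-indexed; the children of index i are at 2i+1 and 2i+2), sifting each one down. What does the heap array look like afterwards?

sift down from index 4:
  17 vs only child -9 at index 9, swap → [5, 10, 2, 11, -9, 12, -3, -13, 20, 17]
sift down from index 3:
  11 vs smaller child -13 at index 7, swap → [5, 10, 2, -13, -9, 12, -3, 11, 20, 17]
sift down from index 2:
  2 vs smaller child -3 at index 6, swap → [5, 10, -3, -13, -9, 12, 2, 11, 20, 17]
sift down from index 1:
  10 vs smaller child -13 at index 3, swap → [5, -13, -3, 10, -9, 12, 2, 11, 20, 17]
sift down from index 0:
  5 vs smaller child -13 at index 1, swap → [-13, 5, -3, 10, -9, 12, 2, 11, 20, 17]
  5 vs smaller child -9 at index 4, swap → [-13, -9, -3, 10, 5, 12, 2, 11, 20, 17]

[-13, -9, -3, 10, 5, 12, 2, 11, 20, 17]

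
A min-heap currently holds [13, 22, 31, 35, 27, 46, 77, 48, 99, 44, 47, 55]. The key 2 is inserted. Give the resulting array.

[2, 22, 13, 35, 27, 31, 77, 48, 99, 44, 47, 55, 46]

append 2 at index 12 → [13, 22, 31, 35, 27, 46, 77, 48, 99, 44, 47, 55, 2]
2 < parent 46 at index 5, swap → [13, 22, 31, 35, 27, 2, 77, 48, 99, 44, 47, 55, 46]
2 < parent 31 at index 2, swap → [13, 22, 2, 35, 27, 31, 77, 48, 99, 44, 47, 55, 46]
2 < parent 13 at index 0, swap → [2, 22, 13, 35, 27, 31, 77, 48, 99, 44, 47, 55, 46]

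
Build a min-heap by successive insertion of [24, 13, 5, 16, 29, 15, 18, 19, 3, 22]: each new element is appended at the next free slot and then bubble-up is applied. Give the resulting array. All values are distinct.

[3, 5, 13, 16, 22, 15, 18, 24, 19, 29]

Insert 24:
  append 24 at index 0 → [24] (no swap needed)
Insert 13:
  append 13 at index 1 → [24, 13]
  13 < parent 24 at index 0, swap → [13, 24]
Insert 5:
  append 5 at index 2 → [13, 24, 5]
  5 < parent 13 at index 0, swap → [5, 24, 13]
Insert 16:
  append 16 at index 3 → [5, 24, 13, 16]
  16 < parent 24 at index 1, swap → [5, 16, 13, 24]
Insert 29:
  append 29 at index 4 → [5, 16, 13, 24, 29] (no swap needed)
Insert 15:
  append 15 at index 5 → [5, 16, 13, 24, 29, 15] (no swap needed)
Insert 18:
  append 18 at index 6 → [5, 16, 13, 24, 29, 15, 18] (no swap needed)
Insert 19:
  append 19 at index 7 → [5, 16, 13, 24, 29, 15, 18, 19]
  19 < parent 24 at index 3, swap → [5, 16, 13, 19, 29, 15, 18, 24]
Insert 3:
  append 3 at index 8 → [5, 16, 13, 19, 29, 15, 18, 24, 3]
  3 < parent 19 at index 3, swap → [5, 16, 13, 3, 29, 15, 18, 24, 19]
  3 < parent 16 at index 1, swap → [5, 3, 13, 16, 29, 15, 18, 24, 19]
  3 < parent 5 at index 0, swap → [3, 5, 13, 16, 29, 15, 18, 24, 19]
Insert 22:
  append 22 at index 9 → [3, 5, 13, 16, 29, 15, 18, 24, 19, 22]
  22 < parent 29 at index 4, swap → [3, 5, 13, 16, 22, 15, 18, 24, 19, 29]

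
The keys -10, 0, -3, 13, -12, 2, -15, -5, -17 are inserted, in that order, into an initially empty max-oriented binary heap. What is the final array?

[13, 0, 2, -5, -12, -3, -15, -10, -17]

Insert -10:
  append -10 at index 0 → [-10] (no swap needed)
Insert 0:
  append 0 at index 1 → [-10, 0]
  0 > parent -10 at index 0, swap → [0, -10]
Insert -3:
  append -3 at index 2 → [0, -10, -3] (no swap needed)
Insert 13:
  append 13 at index 3 → [0, -10, -3, 13]
  13 > parent -10 at index 1, swap → [0, 13, -3, -10]
  13 > parent 0 at index 0, swap → [13, 0, -3, -10]
Insert -12:
  append -12 at index 4 → [13, 0, -3, -10, -12] (no swap needed)
Insert 2:
  append 2 at index 5 → [13, 0, -3, -10, -12, 2]
  2 > parent -3 at index 2, swap → [13, 0, 2, -10, -12, -3]
Insert -15:
  append -15 at index 6 → [13, 0, 2, -10, -12, -3, -15] (no swap needed)
Insert -5:
  append -5 at index 7 → [13, 0, 2, -10, -12, -3, -15, -5]
  -5 > parent -10 at index 3, swap → [13, 0, 2, -5, -12, -3, -15, -10]
Insert -17:
  append -17 at index 8 → [13, 0, 2, -5, -12, -3, -15, -10, -17] (no swap needed)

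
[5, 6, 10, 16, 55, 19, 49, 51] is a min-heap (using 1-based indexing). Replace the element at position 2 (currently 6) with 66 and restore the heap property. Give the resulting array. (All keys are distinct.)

[5, 16, 10, 51, 55, 19, 49, 66]

set index 2 from 6 to 66 → [5, 66, 10, 16, 55, 19, 49, 51]
66 vs smaller child 16 at index 4, swap → [5, 16, 10, 66, 55, 19, 49, 51]
66 vs only child 51 at index 8, swap → [5, 16, 10, 51, 55, 19, 49, 66]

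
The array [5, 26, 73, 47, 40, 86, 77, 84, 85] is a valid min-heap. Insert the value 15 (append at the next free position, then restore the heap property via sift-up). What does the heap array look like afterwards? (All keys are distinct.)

[5, 15, 73, 47, 26, 86, 77, 84, 85, 40]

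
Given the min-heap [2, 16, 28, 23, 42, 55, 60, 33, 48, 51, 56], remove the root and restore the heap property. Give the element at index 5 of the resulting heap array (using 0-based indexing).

55

remove root 2; move last element 56 to root → [56, 16, 28, 23, 42, 55, 60, 33, 48, 51]
56 vs smaller child 16 at index 1, swap → [16, 56, 28, 23, 42, 55, 60, 33, 48, 51]
56 vs smaller child 23 at index 3, swap → [16, 23, 28, 56, 42, 55, 60, 33, 48, 51]
56 vs smaller child 33 at index 7, swap → [16, 23, 28, 33, 42, 55, 60, 56, 48, 51]
resulting array: [16, 23, 28, 33, 42, 55, 60, 56, 48, 51]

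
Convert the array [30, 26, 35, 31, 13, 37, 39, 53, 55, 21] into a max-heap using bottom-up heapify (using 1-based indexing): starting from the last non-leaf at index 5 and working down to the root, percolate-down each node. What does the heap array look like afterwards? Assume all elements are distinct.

[55, 53, 39, 31, 21, 37, 35, 26, 30, 13]

sift down from index 5:
  13 vs only child 21 at index 10, swap → [30, 26, 35, 31, 21, 37, 39, 53, 55, 13]
sift down from index 4:
  31 vs larger child 55 at index 9, swap → [30, 26, 35, 55, 21, 37, 39, 53, 31, 13]
sift down from index 3:
  35 vs larger child 39 at index 7, swap → [30, 26, 39, 55, 21, 37, 35, 53, 31, 13]
sift down from index 2:
  26 vs larger child 55 at index 4, swap → [30, 55, 39, 26, 21, 37, 35, 53, 31, 13]
  26 vs larger child 53 at index 8, swap → [30, 55, 39, 53, 21, 37, 35, 26, 31, 13]
sift down from index 1:
  30 vs larger child 55 at index 2, swap → [55, 30, 39, 53, 21, 37, 35, 26, 31, 13]
  30 vs larger child 53 at index 4, swap → [55, 53, 39, 30, 21, 37, 35, 26, 31, 13]
  30 vs larger child 31 at index 9, swap → [55, 53, 39, 31, 21, 37, 35, 26, 30, 13]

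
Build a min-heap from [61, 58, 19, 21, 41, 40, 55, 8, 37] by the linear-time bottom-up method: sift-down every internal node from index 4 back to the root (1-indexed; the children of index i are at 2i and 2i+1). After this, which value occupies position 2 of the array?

21

sift down from index 4:
  21 vs smaller child 8 at index 8, swap → [61, 58, 19, 8, 41, 40, 55, 21, 37]
sift down from index 3: already satisfies heap property
sift down from index 2:
  58 vs smaller child 8 at index 4, swap → [61, 8, 19, 58, 41, 40, 55, 21, 37]
  58 vs smaller child 21 at index 8, swap → [61, 8, 19, 21, 41, 40, 55, 58, 37]
sift down from index 1:
  61 vs smaller child 8 at index 2, swap → [8, 61, 19, 21, 41, 40, 55, 58, 37]
  61 vs smaller child 21 at index 4, swap → [8, 21, 19, 61, 41, 40, 55, 58, 37]
  61 vs smaller child 37 at index 9, swap → [8, 21, 19, 37, 41, 40, 55, 58, 61]
resulting array: [8, 21, 19, 37, 41, 40, 55, 58, 61]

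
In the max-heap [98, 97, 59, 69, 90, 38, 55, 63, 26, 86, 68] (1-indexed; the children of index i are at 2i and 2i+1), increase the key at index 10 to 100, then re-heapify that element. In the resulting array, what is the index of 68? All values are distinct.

11

set index 10 from 86 to 100 → [98, 97, 59, 69, 90, 38, 55, 63, 26, 100, 68]
100 > parent 90 at index 5, swap → [98, 97, 59, 69, 100, 38, 55, 63, 26, 90, 68]
100 > parent 97 at index 2, swap → [98, 100, 59, 69, 97, 38, 55, 63, 26, 90, 68]
100 > parent 98 at index 1, swap → [100, 98, 59, 69, 97, 38, 55, 63, 26, 90, 68]
resulting array: [100, 98, 59, 69, 97, 38, 55, 63, 26, 90, 68]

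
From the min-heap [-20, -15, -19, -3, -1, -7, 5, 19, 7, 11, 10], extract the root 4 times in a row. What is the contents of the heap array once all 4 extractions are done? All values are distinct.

extract-min #1 returns -20:
  remove root -20; move last element 10 to root → [10, -15, -19, -3, -1, -7, 5, 19, 7, 11]
  10 vs smaller child -19 at index 2, swap → [-19, -15, 10, -3, -1, -7, 5, 19, 7, 11]
  10 vs smaller child -7 at index 5, swap → [-19, -15, -7, -3, -1, 10, 5, 19, 7, 11]
extract-min #2 returns -19:
  remove root -19; move last element 11 to root → [11, -15, -7, -3, -1, 10, 5, 19, 7]
  11 vs smaller child -15 at index 1, swap → [-15, 11, -7, -3, -1, 10, 5, 19, 7]
  11 vs smaller child -3 at index 3, swap → [-15, -3, -7, 11, -1, 10, 5, 19, 7]
  11 vs smaller child 7 at index 8, swap → [-15, -3, -7, 7, -1, 10, 5, 19, 11]
extract-min #3 returns -15:
  remove root -15; move last element 11 to root → [11, -3, -7, 7, -1, 10, 5, 19]
  11 vs smaller child -7 at index 2, swap → [-7, -3, 11, 7, -1, 10, 5, 19]
  11 vs smaller child 5 at index 6, swap → [-7, -3, 5, 7, -1, 10, 11, 19]
extract-min #4 returns -7:
  remove root -7; move last element 19 to root → [19, -3, 5, 7, -1, 10, 11]
  19 vs smaller child -3 at index 1, swap → [-3, 19, 5, 7, -1, 10, 11]
  19 vs smaller child -1 at index 4, swap → [-3, -1, 5, 7, 19, 10, 11]

[-3, -1, 5, 7, 19, 10, 11]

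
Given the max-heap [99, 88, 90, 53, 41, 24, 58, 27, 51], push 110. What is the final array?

append 110 at index 9 → [99, 88, 90, 53, 41, 24, 58, 27, 51, 110]
110 > parent 41 at index 4, swap → [99, 88, 90, 53, 110, 24, 58, 27, 51, 41]
110 > parent 88 at index 1, swap → [99, 110, 90, 53, 88, 24, 58, 27, 51, 41]
110 > parent 99 at index 0, swap → [110, 99, 90, 53, 88, 24, 58, 27, 51, 41]

[110, 99, 90, 53, 88, 24, 58, 27, 51, 41]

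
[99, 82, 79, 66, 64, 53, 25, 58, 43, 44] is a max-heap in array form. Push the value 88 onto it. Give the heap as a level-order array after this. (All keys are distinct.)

[99, 88, 79, 66, 82, 53, 25, 58, 43, 44, 64]

append 88 at index 10 → [99, 82, 79, 66, 64, 53, 25, 58, 43, 44, 88]
88 > parent 64 at index 4, swap → [99, 82, 79, 66, 88, 53, 25, 58, 43, 44, 64]
88 > parent 82 at index 1, swap → [99, 88, 79, 66, 82, 53, 25, 58, 43, 44, 64]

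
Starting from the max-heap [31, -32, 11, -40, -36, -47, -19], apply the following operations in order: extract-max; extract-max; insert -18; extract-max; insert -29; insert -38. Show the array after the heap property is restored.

[-19, -32, -29, -40, -36, -47, -38]

extract-max → returns 31:
  remove root 31; move last element -19 to root → [-19, -32, 11, -40, -36, -47]
  -19 vs larger child 11 at index 2, swap → [11, -32, -19, -40, -36, -47]
extract-max → returns 11:
  remove root 11; move last element -47 to root → [-47, -32, -19, -40, -36]
  -47 vs larger child -19 at index 2, swap → [-19, -32, -47, -40, -36]
insert -18:
  append -18 at index 5 → [-19, -32, -47, -40, -36, -18]
  -18 > parent -47 at index 2, swap → [-19, -32, -18, -40, -36, -47]
  -18 > parent -19 at index 0, swap → [-18, -32, -19, -40, -36, -47]
extract-max → returns -18:
  remove root -18; move last element -47 to root → [-47, -32, -19, -40, -36]
  -47 vs larger child -19 at index 2, swap → [-19, -32, -47, -40, -36]
insert -29:
  append -29 at index 5 → [-19, -32, -47, -40, -36, -29]
  -29 > parent -47 at index 2, swap → [-19, -32, -29, -40, -36, -47]
insert -38:
  append -38 at index 6 → [-19, -32, -29, -40, -36, -47, -38] (no swap needed)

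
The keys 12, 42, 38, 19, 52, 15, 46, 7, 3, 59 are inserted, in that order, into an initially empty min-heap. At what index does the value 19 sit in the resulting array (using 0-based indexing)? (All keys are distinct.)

Insert 12:
  append 12 at index 0 → [12] (no swap needed)
Insert 42:
  append 42 at index 1 → [12, 42] (no swap needed)
Insert 38:
  append 38 at index 2 → [12, 42, 38] (no swap needed)
Insert 19:
  append 19 at index 3 → [12, 42, 38, 19]
  19 < parent 42 at index 1, swap → [12, 19, 38, 42]
Insert 52:
  append 52 at index 4 → [12, 19, 38, 42, 52] (no swap needed)
Insert 15:
  append 15 at index 5 → [12, 19, 38, 42, 52, 15]
  15 < parent 38 at index 2, swap → [12, 19, 15, 42, 52, 38]
Insert 46:
  append 46 at index 6 → [12, 19, 15, 42, 52, 38, 46] (no swap needed)
Insert 7:
  append 7 at index 7 → [12, 19, 15, 42, 52, 38, 46, 7]
  7 < parent 42 at index 3, swap → [12, 19, 15, 7, 52, 38, 46, 42]
  7 < parent 19 at index 1, swap → [12, 7, 15, 19, 52, 38, 46, 42]
  7 < parent 12 at index 0, swap → [7, 12, 15, 19, 52, 38, 46, 42]
Insert 3:
  append 3 at index 8 → [7, 12, 15, 19, 52, 38, 46, 42, 3]
  3 < parent 19 at index 3, swap → [7, 12, 15, 3, 52, 38, 46, 42, 19]
  3 < parent 12 at index 1, swap → [7, 3, 15, 12, 52, 38, 46, 42, 19]
  3 < parent 7 at index 0, swap → [3, 7, 15, 12, 52, 38, 46, 42, 19]
Insert 59:
  append 59 at index 9 → [3, 7, 15, 12, 52, 38, 46, 42, 19, 59] (no swap needed)
resulting array: [3, 7, 15, 12, 52, 38, 46, 42, 19, 59]

8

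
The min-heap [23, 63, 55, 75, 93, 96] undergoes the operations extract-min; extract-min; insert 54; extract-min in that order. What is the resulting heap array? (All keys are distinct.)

extract-min → returns 23:
  remove root 23; move last element 96 to root → [96, 63, 55, 75, 93]
  96 vs smaller child 55 at index 2, swap → [55, 63, 96, 75, 93]
extract-min → returns 55:
  remove root 55; move last element 93 to root → [93, 63, 96, 75]
  93 vs smaller child 63 at index 1, swap → [63, 93, 96, 75]
  93 vs only child 75 at index 3, swap → [63, 75, 96, 93]
insert 54:
  append 54 at index 4 → [63, 75, 96, 93, 54]
  54 < parent 75 at index 1, swap → [63, 54, 96, 93, 75]
  54 < parent 63 at index 0, swap → [54, 63, 96, 93, 75]
extract-min → returns 54:
  remove root 54; move last element 75 to root → [75, 63, 96, 93]
  75 vs smaller child 63 at index 1, swap → [63, 75, 96, 93]

[63, 75, 96, 93]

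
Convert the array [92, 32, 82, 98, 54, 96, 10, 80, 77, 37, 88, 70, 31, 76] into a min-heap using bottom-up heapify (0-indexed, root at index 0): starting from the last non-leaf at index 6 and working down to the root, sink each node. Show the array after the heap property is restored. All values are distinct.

[10, 32, 31, 77, 37, 70, 76, 80, 98, 54, 88, 92, 96, 82]

sift down from index 6: already satisfies heap property
sift down from index 5:
  96 vs smaller child 31 at index 12, swap → [92, 32, 82, 98, 54, 31, 10, 80, 77, 37, 88, 70, 96, 76]
sift down from index 4:
  54 vs smaller child 37 at index 9, swap → [92, 32, 82, 98, 37, 31, 10, 80, 77, 54, 88, 70, 96, 76]
sift down from index 3:
  98 vs smaller child 77 at index 8, swap → [92, 32, 82, 77, 37, 31, 10, 80, 98, 54, 88, 70, 96, 76]
sift down from index 2:
  82 vs smaller child 10 at index 6, swap → [92, 32, 10, 77, 37, 31, 82, 80, 98, 54, 88, 70, 96, 76]
  82 vs only child 76 at index 13, swap → [92, 32, 10, 77, 37, 31, 76, 80, 98, 54, 88, 70, 96, 82]
sift down from index 1: already satisfies heap property
sift down from index 0:
  92 vs smaller child 10 at index 2, swap → [10, 32, 92, 77, 37, 31, 76, 80, 98, 54, 88, 70, 96, 82]
  92 vs smaller child 31 at index 5, swap → [10, 32, 31, 77, 37, 92, 76, 80, 98, 54, 88, 70, 96, 82]
  92 vs smaller child 70 at index 11, swap → [10, 32, 31, 77, 37, 70, 76, 80, 98, 54, 88, 92, 96, 82]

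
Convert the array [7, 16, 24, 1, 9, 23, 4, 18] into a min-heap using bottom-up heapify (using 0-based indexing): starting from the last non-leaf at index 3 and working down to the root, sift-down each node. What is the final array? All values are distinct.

[1, 7, 4, 16, 9, 23, 24, 18]

sift down from index 3: already satisfies heap property
sift down from index 2:
  24 vs smaller child 4 at index 6, swap → [7, 16, 4, 1, 9, 23, 24, 18]
sift down from index 1:
  16 vs smaller child 1 at index 3, swap → [7, 1, 4, 16, 9, 23, 24, 18]
sift down from index 0:
  7 vs smaller child 1 at index 1, swap → [1, 7, 4, 16, 9, 23, 24, 18]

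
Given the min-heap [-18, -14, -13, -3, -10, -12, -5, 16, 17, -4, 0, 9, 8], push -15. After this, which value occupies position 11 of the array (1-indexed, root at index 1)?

0

append -15 at index 14 → [-18, -14, -13, -3, -10, -12, -5, 16, 17, -4, 0, 9, 8, -15]
-15 < parent -5 at index 7, swap → [-18, -14, -13, -3, -10, -12, -15, 16, 17, -4, 0, 9, 8, -5]
-15 < parent -13 at index 3, swap → [-18, -14, -15, -3, -10, -12, -13, 16, 17, -4, 0, 9, 8, -5]
resulting array: [-18, -14, -15, -3, -10, -12, -13, 16, 17, -4, 0, 9, 8, -5]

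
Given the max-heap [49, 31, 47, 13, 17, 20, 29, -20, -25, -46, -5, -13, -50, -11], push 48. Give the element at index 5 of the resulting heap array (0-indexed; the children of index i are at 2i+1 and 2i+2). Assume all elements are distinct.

20

append 48 at index 14 → [49, 31, 47, 13, 17, 20, 29, -20, -25, -46, -5, -13, -50, -11, 48]
48 > parent 29 at index 6, swap → [49, 31, 47, 13, 17, 20, 48, -20, -25, -46, -5, -13, -50, -11, 29]
48 > parent 47 at index 2, swap → [49, 31, 48, 13, 17, 20, 47, -20, -25, -46, -5, -13, -50, -11, 29]
resulting array: [49, 31, 48, 13, 17, 20, 47, -20, -25, -46, -5, -13, -50, -11, 29]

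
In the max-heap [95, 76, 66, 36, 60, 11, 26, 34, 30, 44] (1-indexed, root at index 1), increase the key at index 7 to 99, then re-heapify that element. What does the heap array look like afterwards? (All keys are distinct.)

[99, 76, 95, 36, 60, 11, 66, 34, 30, 44]

set index 7 from 26 to 99 → [95, 76, 66, 36, 60, 11, 99, 34, 30, 44]
99 > parent 66 at index 3, swap → [95, 76, 99, 36, 60, 11, 66, 34, 30, 44]
99 > parent 95 at index 1, swap → [99, 76, 95, 36, 60, 11, 66, 34, 30, 44]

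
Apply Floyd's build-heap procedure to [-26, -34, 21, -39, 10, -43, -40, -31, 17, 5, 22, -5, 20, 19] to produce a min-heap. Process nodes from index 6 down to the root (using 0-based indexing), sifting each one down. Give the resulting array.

[-43, -39, -40, -34, 5, -5, -26, -31, 17, 10, 22, 21, 20, 19]

sift down from index 6: already satisfies heap property
sift down from index 5: already satisfies heap property
sift down from index 4:
  10 vs smaller child 5 at index 9, swap → [-26, -34, 21, -39, 5, -43, -40, -31, 17, 10, 22, -5, 20, 19]
sift down from index 3: already satisfies heap property
sift down from index 2:
  21 vs smaller child -43 at index 5, swap → [-26, -34, -43, -39, 5, 21, -40, -31, 17, 10, 22, -5, 20, 19]
  21 vs smaller child -5 at index 11, swap → [-26, -34, -43, -39, 5, -5, -40, -31, 17, 10, 22, 21, 20, 19]
sift down from index 1:
  -34 vs smaller child -39 at index 3, swap → [-26, -39, -43, -34, 5, -5, -40, -31, 17, 10, 22, 21, 20, 19]
sift down from index 0:
  -26 vs smaller child -43 at index 2, swap → [-43, -39, -26, -34, 5, -5, -40, -31, 17, 10, 22, 21, 20, 19]
  -26 vs smaller child -40 at index 6, swap → [-43, -39, -40, -34, 5, -5, -26, -31, 17, 10, 22, 21, 20, 19]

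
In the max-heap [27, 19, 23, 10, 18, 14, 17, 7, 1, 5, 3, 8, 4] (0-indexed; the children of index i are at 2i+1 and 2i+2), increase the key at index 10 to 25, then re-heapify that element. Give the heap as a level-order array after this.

set index 10 from 3 to 25 → [27, 19, 23, 10, 18, 14, 17, 7, 1, 5, 25, 8, 4]
25 > parent 18 at index 4, swap → [27, 19, 23, 10, 25, 14, 17, 7, 1, 5, 18, 8, 4]
25 > parent 19 at index 1, swap → [27, 25, 23, 10, 19, 14, 17, 7, 1, 5, 18, 8, 4]

[27, 25, 23, 10, 19, 14, 17, 7, 1, 5, 18, 8, 4]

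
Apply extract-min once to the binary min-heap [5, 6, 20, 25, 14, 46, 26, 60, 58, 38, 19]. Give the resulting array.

[6, 14, 20, 25, 19, 46, 26, 60, 58, 38]

remove root 5; move last element 19 to root → [19, 6, 20, 25, 14, 46, 26, 60, 58, 38]
19 vs smaller child 6 at index 1, swap → [6, 19, 20, 25, 14, 46, 26, 60, 58, 38]
19 vs smaller child 14 at index 4, swap → [6, 14, 20, 25, 19, 46, 26, 60, 58, 38]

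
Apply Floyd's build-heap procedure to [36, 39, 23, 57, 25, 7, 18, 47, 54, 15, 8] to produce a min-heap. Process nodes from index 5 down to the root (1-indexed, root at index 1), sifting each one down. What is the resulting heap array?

sift down from index 5:
  25 vs smaller child 8 at index 11, swap → [36, 39, 23, 57, 8, 7, 18, 47, 54, 15, 25]
sift down from index 4:
  57 vs smaller child 47 at index 8, swap → [36, 39, 23, 47, 8, 7, 18, 57, 54, 15, 25]
sift down from index 3:
  23 vs smaller child 7 at index 6, swap → [36, 39, 7, 47, 8, 23, 18, 57, 54, 15, 25]
sift down from index 2:
  39 vs smaller child 8 at index 5, swap → [36, 8, 7, 47, 39, 23, 18, 57, 54, 15, 25]
  39 vs smaller child 15 at index 10, swap → [36, 8, 7, 47, 15, 23, 18, 57, 54, 39, 25]
sift down from index 1:
  36 vs smaller child 7 at index 3, swap → [7, 8, 36, 47, 15, 23, 18, 57, 54, 39, 25]
  36 vs smaller child 18 at index 7, swap → [7, 8, 18, 47, 15, 23, 36, 57, 54, 39, 25]

[7, 8, 18, 47, 15, 23, 36, 57, 54, 39, 25]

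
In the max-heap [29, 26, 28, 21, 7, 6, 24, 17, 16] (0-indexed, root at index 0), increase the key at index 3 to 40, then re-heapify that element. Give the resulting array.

[40, 29, 28, 26, 7, 6, 24, 17, 16]

set index 3 from 21 to 40 → [29, 26, 28, 40, 7, 6, 24, 17, 16]
40 > parent 26 at index 1, swap → [29, 40, 28, 26, 7, 6, 24, 17, 16]
40 > parent 29 at index 0, swap → [40, 29, 28, 26, 7, 6, 24, 17, 16]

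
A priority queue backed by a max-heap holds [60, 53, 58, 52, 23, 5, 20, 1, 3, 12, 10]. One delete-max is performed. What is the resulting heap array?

[58, 53, 20, 52, 23, 5, 10, 1, 3, 12]

remove root 60; move last element 10 to root → [10, 53, 58, 52, 23, 5, 20, 1, 3, 12]
10 vs larger child 58 at index 2, swap → [58, 53, 10, 52, 23, 5, 20, 1, 3, 12]
10 vs larger child 20 at index 6, swap → [58, 53, 20, 52, 23, 5, 10, 1, 3, 12]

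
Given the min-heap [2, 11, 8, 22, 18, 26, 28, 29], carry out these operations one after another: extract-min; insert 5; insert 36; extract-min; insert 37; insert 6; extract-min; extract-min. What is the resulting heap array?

extract-min → returns 2:
  remove root 2; move last element 29 to root → [29, 11, 8, 22, 18, 26, 28]
  29 vs smaller child 8 at index 2, swap → [8, 11, 29, 22, 18, 26, 28]
  29 vs smaller child 26 at index 5, swap → [8, 11, 26, 22, 18, 29, 28]
insert 5:
  append 5 at index 7 → [8, 11, 26, 22, 18, 29, 28, 5]
  5 < parent 22 at index 3, swap → [8, 11, 26, 5, 18, 29, 28, 22]
  5 < parent 11 at index 1, swap → [8, 5, 26, 11, 18, 29, 28, 22]
  5 < parent 8 at index 0, swap → [5, 8, 26, 11, 18, 29, 28, 22]
insert 36:
  append 36 at index 8 → [5, 8, 26, 11, 18, 29, 28, 22, 36] (no swap needed)
extract-min → returns 5:
  remove root 5; move last element 36 to root → [36, 8, 26, 11, 18, 29, 28, 22]
  36 vs smaller child 8 at index 1, swap → [8, 36, 26, 11, 18, 29, 28, 22]
  36 vs smaller child 11 at index 3, swap → [8, 11, 26, 36, 18, 29, 28, 22]
  36 vs only child 22 at index 7, swap → [8, 11, 26, 22, 18, 29, 28, 36]
insert 37:
  append 37 at index 8 → [8, 11, 26, 22, 18, 29, 28, 36, 37] (no swap needed)
insert 6:
  append 6 at index 9 → [8, 11, 26, 22, 18, 29, 28, 36, 37, 6]
  6 < parent 18 at index 4, swap → [8, 11, 26, 22, 6, 29, 28, 36, 37, 18]
  6 < parent 11 at index 1, swap → [8, 6, 26, 22, 11, 29, 28, 36, 37, 18]
  6 < parent 8 at index 0, swap → [6, 8, 26, 22, 11, 29, 28, 36, 37, 18]
extract-min → returns 6:
  remove root 6; move last element 18 to root → [18, 8, 26, 22, 11, 29, 28, 36, 37]
  18 vs smaller child 8 at index 1, swap → [8, 18, 26, 22, 11, 29, 28, 36, 37]
  18 vs smaller child 11 at index 4, swap → [8, 11, 26, 22, 18, 29, 28, 36, 37]
extract-min → returns 8:
  remove root 8; move last element 37 to root → [37, 11, 26, 22, 18, 29, 28, 36]
  37 vs smaller child 11 at index 1, swap → [11, 37, 26, 22, 18, 29, 28, 36]
  37 vs smaller child 18 at index 4, swap → [11, 18, 26, 22, 37, 29, 28, 36]

[11, 18, 26, 22, 37, 29, 28, 36]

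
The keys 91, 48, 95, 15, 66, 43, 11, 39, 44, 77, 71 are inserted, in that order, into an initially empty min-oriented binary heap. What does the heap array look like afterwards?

Insert 91:
  append 91 at index 0 → [91] (no swap needed)
Insert 48:
  append 48 at index 1 → [91, 48]
  48 < parent 91 at index 0, swap → [48, 91]
Insert 95:
  append 95 at index 2 → [48, 91, 95] (no swap needed)
Insert 15:
  append 15 at index 3 → [48, 91, 95, 15]
  15 < parent 91 at index 1, swap → [48, 15, 95, 91]
  15 < parent 48 at index 0, swap → [15, 48, 95, 91]
Insert 66:
  append 66 at index 4 → [15, 48, 95, 91, 66] (no swap needed)
Insert 43:
  append 43 at index 5 → [15, 48, 95, 91, 66, 43]
  43 < parent 95 at index 2, swap → [15, 48, 43, 91, 66, 95]
Insert 11:
  append 11 at index 6 → [15, 48, 43, 91, 66, 95, 11]
  11 < parent 43 at index 2, swap → [15, 48, 11, 91, 66, 95, 43]
  11 < parent 15 at index 0, swap → [11, 48, 15, 91, 66, 95, 43]
Insert 39:
  append 39 at index 7 → [11, 48, 15, 91, 66, 95, 43, 39]
  39 < parent 91 at index 3, swap → [11, 48, 15, 39, 66, 95, 43, 91]
  39 < parent 48 at index 1, swap → [11, 39, 15, 48, 66, 95, 43, 91]
Insert 44:
  append 44 at index 8 → [11, 39, 15, 48, 66, 95, 43, 91, 44]
  44 < parent 48 at index 3, swap → [11, 39, 15, 44, 66, 95, 43, 91, 48]
Insert 77:
  append 77 at index 9 → [11, 39, 15, 44, 66, 95, 43, 91, 48, 77] (no swap needed)
Insert 71:
  append 71 at index 10 → [11, 39, 15, 44, 66, 95, 43, 91, 48, 77, 71] (no swap needed)

[11, 39, 15, 44, 66, 95, 43, 91, 48, 77, 71]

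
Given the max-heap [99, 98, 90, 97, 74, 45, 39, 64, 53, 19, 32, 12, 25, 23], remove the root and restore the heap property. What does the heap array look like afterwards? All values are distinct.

[98, 97, 90, 64, 74, 45, 39, 23, 53, 19, 32, 12, 25]

remove root 99; move last element 23 to root → [23, 98, 90, 97, 74, 45, 39, 64, 53, 19, 32, 12, 25]
23 vs larger child 98 at index 1, swap → [98, 23, 90, 97, 74, 45, 39, 64, 53, 19, 32, 12, 25]
23 vs larger child 97 at index 3, swap → [98, 97, 90, 23, 74, 45, 39, 64, 53, 19, 32, 12, 25]
23 vs larger child 64 at index 7, swap → [98, 97, 90, 64, 74, 45, 39, 23, 53, 19, 32, 12, 25]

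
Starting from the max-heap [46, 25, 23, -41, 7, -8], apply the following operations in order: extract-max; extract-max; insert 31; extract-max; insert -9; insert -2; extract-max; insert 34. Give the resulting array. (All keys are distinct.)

extract-max → returns 46:
  remove root 46; move last element -8 to root → [-8, 25, 23, -41, 7]
  -8 vs larger child 25 at index 1, swap → [25, -8, 23, -41, 7]
  -8 vs larger child 7 at index 4, swap → [25, 7, 23, -41, -8]
extract-max → returns 25:
  remove root 25; move last element -8 to root → [-8, 7, 23, -41]
  -8 vs larger child 23 at index 2, swap → [23, 7, -8, -41]
insert 31:
  append 31 at index 4 → [23, 7, -8, -41, 31]
  31 > parent 7 at index 1, swap → [23, 31, -8, -41, 7]
  31 > parent 23 at index 0, swap → [31, 23, -8, -41, 7]
extract-max → returns 31:
  remove root 31; move last element 7 to root → [7, 23, -8, -41]
  7 vs larger child 23 at index 1, swap → [23, 7, -8, -41]
insert -9:
  append -9 at index 4 → [23, 7, -8, -41, -9] (no swap needed)
insert -2:
  append -2 at index 5 → [23, 7, -8, -41, -9, -2]
  -2 > parent -8 at index 2, swap → [23, 7, -2, -41, -9, -8]
extract-max → returns 23:
  remove root 23; move last element -8 to root → [-8, 7, -2, -41, -9]
  -8 vs larger child 7 at index 1, swap → [7, -8, -2, -41, -9]
insert 34:
  append 34 at index 5 → [7, -8, -2, -41, -9, 34]
  34 > parent -2 at index 2, swap → [7, -8, 34, -41, -9, -2]
  34 > parent 7 at index 0, swap → [34, -8, 7, -41, -9, -2]

[34, -8, 7, -41, -9, -2]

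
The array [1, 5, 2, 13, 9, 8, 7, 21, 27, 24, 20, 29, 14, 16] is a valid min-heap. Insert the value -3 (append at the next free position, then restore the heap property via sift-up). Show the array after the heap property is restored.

[-3, 5, 1, 13, 9, 8, 2, 21, 27, 24, 20, 29, 14, 16, 7]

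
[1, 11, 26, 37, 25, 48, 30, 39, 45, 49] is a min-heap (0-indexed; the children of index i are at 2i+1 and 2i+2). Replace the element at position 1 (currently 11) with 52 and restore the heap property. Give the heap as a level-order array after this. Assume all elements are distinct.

[1, 25, 26, 37, 49, 48, 30, 39, 45, 52]

set index 1 from 11 to 52 → [1, 52, 26, 37, 25, 48, 30, 39, 45, 49]
52 vs smaller child 25 at index 4, swap → [1, 25, 26, 37, 52, 48, 30, 39, 45, 49]
52 vs only child 49 at index 9, swap → [1, 25, 26, 37, 49, 48, 30, 39, 45, 52]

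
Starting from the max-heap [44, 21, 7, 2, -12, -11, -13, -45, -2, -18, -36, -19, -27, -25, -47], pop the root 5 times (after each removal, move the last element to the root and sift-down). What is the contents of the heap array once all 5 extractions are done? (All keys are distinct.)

extract-max #1 returns 44:
  remove root 44; move last element -47 to root → [-47, 21, 7, 2, -12, -11, -13, -45, -2, -18, -36, -19, -27, -25]
  -47 vs larger child 21 at index 1, swap → [21, -47, 7, 2, -12, -11, -13, -45, -2, -18, -36, -19, -27, -25]
  -47 vs larger child 2 at index 3, swap → [21, 2, 7, -47, -12, -11, -13, -45, -2, -18, -36, -19, -27, -25]
  -47 vs larger child -2 at index 8, swap → [21, 2, 7, -2, -12, -11, -13, -45, -47, -18, -36, -19, -27, -25]
extract-max #2 returns 21:
  remove root 21; move last element -25 to root → [-25, 2, 7, -2, -12, -11, -13, -45, -47, -18, -36, -19, -27]
  -25 vs larger child 7 at index 2, swap → [7, 2, -25, -2, -12, -11, -13, -45, -47, -18, -36, -19, -27]
  -25 vs larger child -11 at index 5, swap → [7, 2, -11, -2, -12, -25, -13, -45, -47, -18, -36, -19, -27]
  -25 vs larger child -19 at index 11, swap → [7, 2, -11, -2, -12, -19, -13, -45, -47, -18, -36, -25, -27]
extract-max #3 returns 7:
  remove root 7; move last element -27 to root → [-27, 2, -11, -2, -12, -19, -13, -45, -47, -18, -36, -25]
  -27 vs larger child 2 at index 1, swap → [2, -27, -11, -2, -12, -19, -13, -45, -47, -18, -36, -25]
  -27 vs larger child -2 at index 3, swap → [2, -2, -11, -27, -12, -19, -13, -45, -47, -18, -36, -25]
extract-max #4 returns 2:
  remove root 2; move last element -25 to root → [-25, -2, -11, -27, -12, -19, -13, -45, -47, -18, -36]
  -25 vs larger child -2 at index 1, swap → [-2, -25, -11, -27, -12, -19, -13, -45, -47, -18, -36]
  -25 vs larger child -12 at index 4, swap → [-2, -12, -11, -27, -25, -19, -13, -45, -47, -18, -36]
  -25 vs larger child -18 at index 9, swap → [-2, -12, -11, -27, -18, -19, -13, -45, -47, -25, -36]
extract-max #5 returns -2:
  remove root -2; move last element -36 to root → [-36, -12, -11, -27, -18, -19, -13, -45, -47, -25]
  -36 vs larger child -11 at index 2, swap → [-11, -12, -36, -27, -18, -19, -13, -45, -47, -25]
  -36 vs larger child -13 at index 6, swap → [-11, -12, -13, -27, -18, -19, -36, -45, -47, -25]

[-11, -12, -13, -27, -18, -19, -36, -45, -47, -25]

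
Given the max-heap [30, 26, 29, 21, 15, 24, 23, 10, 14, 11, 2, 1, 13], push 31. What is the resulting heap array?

[31, 26, 30, 21, 15, 24, 29, 10, 14, 11, 2, 1, 13, 23]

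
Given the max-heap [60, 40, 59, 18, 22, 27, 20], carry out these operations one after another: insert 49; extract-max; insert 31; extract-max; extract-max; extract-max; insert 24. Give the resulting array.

[31, 22, 27, 20, 18, 24]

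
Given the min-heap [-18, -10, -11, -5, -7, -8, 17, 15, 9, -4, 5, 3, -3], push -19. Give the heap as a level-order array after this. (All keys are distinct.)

[-19, -10, -18, -5, -7, -8, -11, 15, 9, -4, 5, 3, -3, 17]

append -19 at index 13 → [-18, -10, -11, -5, -7, -8, 17, 15, 9, -4, 5, 3, -3, -19]
-19 < parent 17 at index 6, swap → [-18, -10, -11, -5, -7, -8, -19, 15, 9, -4, 5, 3, -3, 17]
-19 < parent -11 at index 2, swap → [-18, -10, -19, -5, -7, -8, -11, 15, 9, -4, 5, 3, -3, 17]
-19 < parent -18 at index 0, swap → [-19, -10, -18, -5, -7, -8, -11, 15, 9, -4, 5, 3, -3, 17]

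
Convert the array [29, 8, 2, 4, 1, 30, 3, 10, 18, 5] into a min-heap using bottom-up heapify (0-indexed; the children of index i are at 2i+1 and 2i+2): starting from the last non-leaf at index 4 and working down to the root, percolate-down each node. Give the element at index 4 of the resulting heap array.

5

sift down from index 4: already satisfies heap property
sift down from index 3: already satisfies heap property
sift down from index 2: already satisfies heap property
sift down from index 1:
  8 vs smaller child 1 at index 4, swap → [29, 1, 2, 4, 8, 30, 3, 10, 18, 5]
  8 vs only child 5 at index 9, swap → [29, 1, 2, 4, 5, 30, 3, 10, 18, 8]
sift down from index 0:
  29 vs smaller child 1 at index 1, swap → [1, 29, 2, 4, 5, 30, 3, 10, 18, 8]
  29 vs smaller child 4 at index 3, swap → [1, 4, 2, 29, 5, 30, 3, 10, 18, 8]
  29 vs smaller child 10 at index 7, swap → [1, 4, 2, 10, 5, 30, 3, 29, 18, 8]
resulting array: [1, 4, 2, 10, 5, 30, 3, 29, 18, 8]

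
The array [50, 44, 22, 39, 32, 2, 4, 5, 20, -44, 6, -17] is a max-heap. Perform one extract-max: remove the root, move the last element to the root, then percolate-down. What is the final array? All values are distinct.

remove root 50; move last element -17 to root → [-17, 44, 22, 39, 32, 2, 4, 5, 20, -44, 6]
-17 vs larger child 44 at index 1, swap → [44, -17, 22, 39, 32, 2, 4, 5, 20, -44, 6]
-17 vs larger child 39 at index 3, swap → [44, 39, 22, -17, 32, 2, 4, 5, 20, -44, 6]
-17 vs larger child 20 at index 8, swap → [44, 39, 22, 20, 32, 2, 4, 5, -17, -44, 6]

[44, 39, 22, 20, 32, 2, 4, 5, -17, -44, 6]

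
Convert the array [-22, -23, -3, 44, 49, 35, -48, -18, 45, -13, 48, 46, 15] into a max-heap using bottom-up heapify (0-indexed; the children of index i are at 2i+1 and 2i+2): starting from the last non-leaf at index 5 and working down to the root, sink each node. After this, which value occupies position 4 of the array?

sift down from index 5:
  35 vs larger child 46 at index 11, swap → [-22, -23, -3, 44, 49, 46, -48, -18, 45, -13, 48, 35, 15]
sift down from index 4: already satisfies heap property
sift down from index 3:
  44 vs larger child 45 at index 8, swap → [-22, -23, -3, 45, 49, 46, -48, -18, 44, -13, 48, 35, 15]
sift down from index 2:
  -3 vs larger child 46 at index 5, swap → [-22, -23, 46, 45, 49, -3, -48, -18, 44, -13, 48, 35, 15]
  -3 vs larger child 35 at index 11, swap → [-22, -23, 46, 45, 49, 35, -48, -18, 44, -13, 48, -3, 15]
sift down from index 1:
  -23 vs larger child 49 at index 4, swap → [-22, 49, 46, 45, -23, 35, -48, -18, 44, -13, 48, -3, 15]
  -23 vs larger child 48 at index 10, swap → [-22, 49, 46, 45, 48, 35, -48, -18, 44, -13, -23, -3, 15]
sift down from index 0:
  -22 vs larger child 49 at index 1, swap → [49, -22, 46, 45, 48, 35, -48, -18, 44, -13, -23, -3, 15]
  -22 vs larger child 48 at index 4, swap → [49, 48, 46, 45, -22, 35, -48, -18, 44, -13, -23, -3, 15]
  -22 vs larger child -13 at index 9, swap → [49, 48, 46, 45, -13, 35, -48, -18, 44, -22, -23, -3, 15]
resulting array: [49, 48, 46, 45, -13, 35, -48, -18, 44, -22, -23, -3, 15]

-13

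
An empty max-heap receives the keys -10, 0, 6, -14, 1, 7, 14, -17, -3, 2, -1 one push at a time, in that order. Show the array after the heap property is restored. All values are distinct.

[14, 2, 7, -3, 1, 0, 6, -17, -14, -10, -1]

Insert -10:
  append -10 at index 0 → [-10] (no swap needed)
Insert 0:
  append 0 at index 1 → [-10, 0]
  0 > parent -10 at index 0, swap → [0, -10]
Insert 6:
  append 6 at index 2 → [0, -10, 6]
  6 > parent 0 at index 0, swap → [6, -10, 0]
Insert -14:
  append -14 at index 3 → [6, -10, 0, -14] (no swap needed)
Insert 1:
  append 1 at index 4 → [6, -10, 0, -14, 1]
  1 > parent -10 at index 1, swap → [6, 1, 0, -14, -10]
Insert 7:
  append 7 at index 5 → [6, 1, 0, -14, -10, 7]
  7 > parent 0 at index 2, swap → [6, 1, 7, -14, -10, 0]
  7 > parent 6 at index 0, swap → [7, 1, 6, -14, -10, 0]
Insert 14:
  append 14 at index 6 → [7, 1, 6, -14, -10, 0, 14]
  14 > parent 6 at index 2, swap → [7, 1, 14, -14, -10, 0, 6]
  14 > parent 7 at index 0, swap → [14, 1, 7, -14, -10, 0, 6]
Insert -17:
  append -17 at index 7 → [14, 1, 7, -14, -10, 0, 6, -17] (no swap needed)
Insert -3:
  append -3 at index 8 → [14, 1, 7, -14, -10, 0, 6, -17, -3]
  -3 > parent -14 at index 3, swap → [14, 1, 7, -3, -10, 0, 6, -17, -14]
Insert 2:
  append 2 at index 9 → [14, 1, 7, -3, -10, 0, 6, -17, -14, 2]
  2 > parent -10 at index 4, swap → [14, 1, 7, -3, 2, 0, 6, -17, -14, -10]
  2 > parent 1 at index 1, swap → [14, 2, 7, -3, 1, 0, 6, -17, -14, -10]
Insert -1:
  append -1 at index 10 → [14, 2, 7, -3, 1, 0, 6, -17, -14, -10, -1] (no swap needed)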